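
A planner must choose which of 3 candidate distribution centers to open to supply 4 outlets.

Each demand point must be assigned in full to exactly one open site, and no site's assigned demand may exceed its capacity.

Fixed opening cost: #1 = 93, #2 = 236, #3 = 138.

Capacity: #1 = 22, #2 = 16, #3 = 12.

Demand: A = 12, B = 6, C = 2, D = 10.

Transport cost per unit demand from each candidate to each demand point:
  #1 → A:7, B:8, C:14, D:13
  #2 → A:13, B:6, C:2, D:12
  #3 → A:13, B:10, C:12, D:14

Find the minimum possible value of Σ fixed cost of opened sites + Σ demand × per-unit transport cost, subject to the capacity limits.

Open {#1, #3}; cheapest assignment that respects the capacities:
  #1 (cap 22, load 18): A, B — cost 12×7 + 6×8 = 132
  #3 (cap 12, load 12): C, D — cost 2×12 + 10×14 = 164
  Shipping 296, fixed 231 → total 527.
  Any other capacity-feasible assignment to {#1, #3} ships for at least 296.
Compare {#1, #2}: its best feasible assignment gives total 583.
Compare {#1, #2, #3}: its best feasible assignment gives total 721.
Every other set of open sites that can feasibly serve all demand totals ≥ 583 even under its best assignment. Minimum: 527.

527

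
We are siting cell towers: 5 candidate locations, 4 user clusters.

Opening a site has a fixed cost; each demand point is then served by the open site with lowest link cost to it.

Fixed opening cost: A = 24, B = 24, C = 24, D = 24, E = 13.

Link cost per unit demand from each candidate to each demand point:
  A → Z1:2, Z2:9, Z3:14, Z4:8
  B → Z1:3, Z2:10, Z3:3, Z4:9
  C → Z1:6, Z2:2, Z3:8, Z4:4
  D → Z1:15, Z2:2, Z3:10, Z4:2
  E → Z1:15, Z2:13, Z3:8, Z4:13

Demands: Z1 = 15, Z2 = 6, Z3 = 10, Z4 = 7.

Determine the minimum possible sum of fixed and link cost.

Open {B, D}: assign each demand point to its cheapest open site.
  Z1→B 15×3=45, Z2→D 6×2=12, Z3→B 10×3=30, Z4→D 7×2=14
  link cost 101, fixed 48 → total 149.
Compare {A, B, D}: link cost 86 + fixed 72 = 158.
Compare {B, D, E}: link cost 101 + fixed 61 = 162.
Compare {B, C}: link cost 115 + fixed 48 = 163.
All other subsets cost ≥ 158. Minimum total cost: 149.

149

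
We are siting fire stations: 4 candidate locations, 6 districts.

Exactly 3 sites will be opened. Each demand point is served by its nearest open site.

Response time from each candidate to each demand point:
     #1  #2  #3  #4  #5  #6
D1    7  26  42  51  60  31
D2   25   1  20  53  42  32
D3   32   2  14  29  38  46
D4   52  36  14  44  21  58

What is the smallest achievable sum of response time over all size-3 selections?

104

Open {D1, D3, D4}.
  #1→D1 7, #2→D3 2, #3→D3 14, #4→D3 29, #5→D4 21, #6→D1 31  ⇒ total 104.
Compare {D1, D2, D4}: total 118.
Compare {D1, D2, D3}: total 120.
No size-3 selection does better; minimum is 104.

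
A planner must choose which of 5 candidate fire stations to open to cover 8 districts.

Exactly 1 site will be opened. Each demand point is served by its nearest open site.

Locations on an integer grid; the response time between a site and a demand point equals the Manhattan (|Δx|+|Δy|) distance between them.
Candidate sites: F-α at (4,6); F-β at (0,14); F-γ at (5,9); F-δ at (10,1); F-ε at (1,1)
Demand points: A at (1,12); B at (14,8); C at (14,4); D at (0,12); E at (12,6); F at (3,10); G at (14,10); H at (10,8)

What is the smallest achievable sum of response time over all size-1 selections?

Open {F-γ}.
  A→F-γ 7, B→F-γ 10, C→F-γ 14, D→F-γ 8, E→F-γ 10, F→F-γ 3, G→F-γ 10, H→F-γ 6  ⇒ total 68.
Compare {F-α}: total 78.
Compare {F-δ}: total 102.
No size-1 selection does better; minimum is 68.

68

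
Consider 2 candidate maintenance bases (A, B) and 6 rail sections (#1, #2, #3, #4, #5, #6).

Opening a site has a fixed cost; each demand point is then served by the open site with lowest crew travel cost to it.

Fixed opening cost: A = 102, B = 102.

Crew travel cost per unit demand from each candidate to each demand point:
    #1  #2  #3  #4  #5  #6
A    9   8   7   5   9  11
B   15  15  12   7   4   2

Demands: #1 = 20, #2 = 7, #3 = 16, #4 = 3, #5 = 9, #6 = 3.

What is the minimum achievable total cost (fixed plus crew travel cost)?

Open {A}: assign each demand point to its cheapest open site.
  #1→A 20×9=180, #2→A 7×8=56, #3→A 16×7=112, #4→A 3×5=15, #5→A 9×9=81, #6→A 3×11=33
  crew travel cost 477, fixed 102 → total 579.
Compare {A, B}: crew travel cost 405 + fixed 204 = 609.
Compare {B}: crew travel cost 660 + fixed 102 = 762.

579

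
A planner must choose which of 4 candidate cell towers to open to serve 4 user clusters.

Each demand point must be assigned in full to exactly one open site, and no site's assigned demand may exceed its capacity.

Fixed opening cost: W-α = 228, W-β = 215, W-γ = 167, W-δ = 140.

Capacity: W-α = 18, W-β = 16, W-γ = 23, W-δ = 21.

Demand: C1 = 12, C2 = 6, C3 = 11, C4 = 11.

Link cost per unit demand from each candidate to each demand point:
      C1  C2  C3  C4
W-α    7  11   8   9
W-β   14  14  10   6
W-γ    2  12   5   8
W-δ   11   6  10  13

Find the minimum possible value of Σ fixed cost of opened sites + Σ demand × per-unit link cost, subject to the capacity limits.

565

Open {W-γ, W-δ}; cheapest assignment that respects the capacities:
  W-γ (cap 23, load 23): C1, C3 — cost 12×2 + 11×5 = 79
  W-δ (cap 21, load 17): C2, C4 — cost 6×6 + 11×13 = 179
  Shipping 258, fixed 307 → total 565.
  Any other capacity-feasible assignment to {W-γ, W-δ} ships for at least 258.
Compare {W-α, W-γ}: its best feasible assignment gives total 639.
Compare {W-β, W-γ, W-δ}: its best feasible assignment gives total 703.
Every other set of open sites that can feasibly serve all demand totals ≥ 639 even under its best assignment. Minimum: 565.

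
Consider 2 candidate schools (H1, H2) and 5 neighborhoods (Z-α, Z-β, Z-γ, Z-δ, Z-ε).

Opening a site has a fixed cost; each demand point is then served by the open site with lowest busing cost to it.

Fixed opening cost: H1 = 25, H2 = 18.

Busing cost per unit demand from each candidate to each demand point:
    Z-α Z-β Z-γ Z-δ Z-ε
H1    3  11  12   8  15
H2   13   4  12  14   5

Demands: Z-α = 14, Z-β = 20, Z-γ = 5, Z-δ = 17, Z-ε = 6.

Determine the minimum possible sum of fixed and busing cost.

Open {H1, H2}: assign each demand point to its cheapest open site.
  Z-α→H1 14×3=42, Z-β→H2 20×4=80, Z-γ→H1 5×12=60, Z-δ→H1 17×8=136, Z-ε→H2 6×5=30
  busing cost 348, fixed 43 → total 391.
Compare {H1}: busing cost 548 + fixed 25 = 573.
Compare {H2}: busing cost 590 + fixed 18 = 608.

391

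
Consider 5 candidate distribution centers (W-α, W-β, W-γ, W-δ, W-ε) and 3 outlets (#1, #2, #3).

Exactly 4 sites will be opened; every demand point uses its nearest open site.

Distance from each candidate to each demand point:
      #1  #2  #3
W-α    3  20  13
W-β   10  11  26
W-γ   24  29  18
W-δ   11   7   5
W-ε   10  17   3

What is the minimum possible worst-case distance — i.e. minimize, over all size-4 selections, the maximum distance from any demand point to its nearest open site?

7

Open {W-α, W-β, W-γ, W-δ}.
  Farthest demand point is #2 at distance 7 (to W-δ); all others are ≤ 7.
With {W-α, W-β, W-δ, W-ε} the worst case is 7.
With {W-α, W-γ, W-δ, W-ε} the worst case is 7.
No size-4 selection achieves below 7.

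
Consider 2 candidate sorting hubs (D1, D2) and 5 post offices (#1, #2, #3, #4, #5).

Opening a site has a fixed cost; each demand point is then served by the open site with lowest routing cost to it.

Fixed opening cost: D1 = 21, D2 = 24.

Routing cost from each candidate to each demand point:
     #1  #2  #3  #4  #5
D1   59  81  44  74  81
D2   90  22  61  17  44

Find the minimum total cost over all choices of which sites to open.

231

Open {D1, D2}: assign each demand point to its cheapest open site.
  #1→D1 59, #2→D2 22, #3→D1 44, #4→D2 17, #5→D2 44
  routing cost 186, fixed 45 → total 231.
Compare {D2}: routing cost 234 + fixed 24 = 258.
Compare {D1}: routing cost 339 + fixed 21 = 360.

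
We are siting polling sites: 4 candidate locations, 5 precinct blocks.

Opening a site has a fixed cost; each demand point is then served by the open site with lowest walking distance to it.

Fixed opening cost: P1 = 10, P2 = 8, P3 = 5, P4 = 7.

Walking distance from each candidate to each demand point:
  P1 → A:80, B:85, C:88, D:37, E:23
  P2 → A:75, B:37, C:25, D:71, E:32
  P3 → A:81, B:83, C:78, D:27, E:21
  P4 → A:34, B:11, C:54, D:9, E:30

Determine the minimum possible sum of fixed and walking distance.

Open {P2, P3, P4}: assign each demand point to its cheapest open site.
  A→P4 34, B→P4 11, C→P2 25, D→P4 9, E→P3 21
  walking distance 100, fixed 20 → total 120.
Compare {P2, P4}: walking distance 109 + fixed 15 = 124.
Compare {P1, P2, P4}: walking distance 102 + fixed 25 = 127.
Compare {P1, P2, P3, P4}: walking distance 100 + fixed 30 = 130.
All other subsets cost ≥ 124. Minimum total cost: 120.

120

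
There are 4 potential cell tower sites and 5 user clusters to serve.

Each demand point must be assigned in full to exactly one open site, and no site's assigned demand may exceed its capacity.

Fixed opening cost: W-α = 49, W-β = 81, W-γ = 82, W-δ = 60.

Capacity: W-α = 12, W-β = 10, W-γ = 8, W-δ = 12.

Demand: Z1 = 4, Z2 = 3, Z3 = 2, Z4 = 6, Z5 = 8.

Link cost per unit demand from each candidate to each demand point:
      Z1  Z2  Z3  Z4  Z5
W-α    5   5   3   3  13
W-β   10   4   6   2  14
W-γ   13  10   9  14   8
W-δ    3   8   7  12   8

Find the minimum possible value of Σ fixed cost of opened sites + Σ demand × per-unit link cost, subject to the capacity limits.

Open {W-α, W-δ}; cheapest assignment that respects the capacities:
  W-α (cap 12, load 11): Z2, Z3, Z4 — cost 3×5 + 2×3 + 6×3 = 39
  W-δ (cap 12, load 12): Z1, Z5 — cost 4×3 + 8×8 = 76
  Shipping 115, fixed 109 → total 224.
  Any other capacity-feasible assignment to {W-α, W-δ} ships for at least 115.
Compare {W-α, W-β, W-δ}: its best feasible assignment gives total 296.
Compare {W-α, W-γ, W-δ}: its best feasible assignment gives total 306.
Every other set of open sites that can feasibly serve all demand totals ≥ 296 even under its best assignment. Minimum: 224.

224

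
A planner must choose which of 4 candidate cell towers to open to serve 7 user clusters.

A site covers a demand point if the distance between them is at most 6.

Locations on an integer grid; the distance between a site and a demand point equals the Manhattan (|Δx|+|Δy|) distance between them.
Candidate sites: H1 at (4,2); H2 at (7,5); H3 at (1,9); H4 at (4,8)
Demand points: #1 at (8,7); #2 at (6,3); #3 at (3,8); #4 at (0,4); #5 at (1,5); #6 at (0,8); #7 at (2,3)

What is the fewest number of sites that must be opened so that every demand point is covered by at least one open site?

2

Coverage sets (demand points within 6 of each site):
  H1: {#2, #4, #5, #7}
  H2: {#1, #2, #5}
  H3: {#3, #4, #5, #6}
  H4: {#1, #3, #5, #6}
No single site covers all 7 demand points.
But {H1, H4} covers everything, so the minimum is 2.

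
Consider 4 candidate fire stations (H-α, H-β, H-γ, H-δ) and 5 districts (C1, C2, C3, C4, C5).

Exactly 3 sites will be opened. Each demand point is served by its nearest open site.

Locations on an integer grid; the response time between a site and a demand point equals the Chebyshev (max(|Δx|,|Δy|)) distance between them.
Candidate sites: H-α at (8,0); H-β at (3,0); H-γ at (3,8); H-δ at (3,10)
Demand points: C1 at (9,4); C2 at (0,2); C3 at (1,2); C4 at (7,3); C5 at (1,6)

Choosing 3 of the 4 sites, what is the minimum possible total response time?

Open {H-α, H-β, H-γ}.
  C1→H-α 4, C2→H-β 3, C3→H-β 2, C4→H-α 3, C5→H-γ 2  ⇒ total 14.
Compare {H-α, H-β, H-δ}: total 16.
Compare {H-β, H-γ, H-δ}: total 17.
No size-3 selection does better; minimum is 14.

14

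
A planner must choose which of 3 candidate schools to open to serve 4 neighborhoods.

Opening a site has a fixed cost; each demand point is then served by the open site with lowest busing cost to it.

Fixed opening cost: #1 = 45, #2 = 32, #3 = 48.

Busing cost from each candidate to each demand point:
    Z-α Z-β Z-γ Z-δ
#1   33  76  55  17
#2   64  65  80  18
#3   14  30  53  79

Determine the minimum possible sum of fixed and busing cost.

Open {#2, #3}: assign each demand point to its cheapest open site.
  Z-α→#3 14, Z-β→#3 30, Z-γ→#3 53, Z-δ→#2 18
  busing cost 115, fixed 80 → total 195.
Compare {#1, #3}: busing cost 114 + fixed 93 = 207.
Compare {#3}: busing cost 176 + fixed 48 = 224.
Compare {#1}: busing cost 181 + fixed 45 = 226.
All other subsets cost ≥ 207. Minimum total cost: 195.

195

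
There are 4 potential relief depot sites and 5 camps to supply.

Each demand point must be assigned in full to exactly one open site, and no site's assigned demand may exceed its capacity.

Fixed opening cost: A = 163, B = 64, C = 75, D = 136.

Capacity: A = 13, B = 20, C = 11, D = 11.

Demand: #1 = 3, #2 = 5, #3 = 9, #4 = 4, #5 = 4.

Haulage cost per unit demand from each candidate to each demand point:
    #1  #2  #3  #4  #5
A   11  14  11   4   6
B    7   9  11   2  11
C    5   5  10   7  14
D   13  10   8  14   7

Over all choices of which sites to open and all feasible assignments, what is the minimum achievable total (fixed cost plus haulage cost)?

330

Open {B, C}; cheapest assignment that respects the capacities:
  B (cap 20, load 17): #3, #4, #5 — cost 9×11 + 4×2 + 4×11 = 151
  C (cap 11, load 8): #1, #2 — cost 3×5 + 5×5 = 40
  Shipping 191, fixed 139 → total 330.
  Any other capacity-feasible assignment to {B, C} ships for at least 191.
Compare {B, D}: its best feasible assignment gives total 390.
Compare {A, B}: its best feasible assignment gives total 424.
Every other set of open sites that can feasibly serve all demand totals ≥ 390 even under its best assignment. Minimum: 330.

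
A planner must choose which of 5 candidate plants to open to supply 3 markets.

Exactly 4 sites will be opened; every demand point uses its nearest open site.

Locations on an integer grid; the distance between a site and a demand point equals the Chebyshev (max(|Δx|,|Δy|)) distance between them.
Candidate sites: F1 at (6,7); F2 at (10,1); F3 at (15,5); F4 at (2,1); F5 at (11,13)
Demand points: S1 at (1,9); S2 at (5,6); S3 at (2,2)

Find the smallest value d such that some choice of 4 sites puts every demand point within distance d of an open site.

Open {F1, F2, F3, F4}.
  Farthest demand point is S1 at distance 5 (to F1); all others are ≤ 5.
With {F1, F2, F3, F5} the worst case is 5.
With {F1, F2, F4, F5} the worst case is 5.
No size-4 selection achieves below 5.

5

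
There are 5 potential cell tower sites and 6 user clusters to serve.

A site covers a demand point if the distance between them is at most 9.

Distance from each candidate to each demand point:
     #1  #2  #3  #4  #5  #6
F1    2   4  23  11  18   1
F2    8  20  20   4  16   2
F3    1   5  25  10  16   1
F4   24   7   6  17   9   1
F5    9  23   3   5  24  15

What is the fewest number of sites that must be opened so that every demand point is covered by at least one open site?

2

Coverage sets (demand points within 9 of each site):
  F1: {#1, #2, #6}
  F2: {#1, #4, #6}
  F3: {#1, #2, #6}
  F4: {#2, #3, #5, #6}
  F5: {#1, #3, #4}
No single site covers all 6 demand points.
But {F2, F4} covers everything, so the minimum is 2.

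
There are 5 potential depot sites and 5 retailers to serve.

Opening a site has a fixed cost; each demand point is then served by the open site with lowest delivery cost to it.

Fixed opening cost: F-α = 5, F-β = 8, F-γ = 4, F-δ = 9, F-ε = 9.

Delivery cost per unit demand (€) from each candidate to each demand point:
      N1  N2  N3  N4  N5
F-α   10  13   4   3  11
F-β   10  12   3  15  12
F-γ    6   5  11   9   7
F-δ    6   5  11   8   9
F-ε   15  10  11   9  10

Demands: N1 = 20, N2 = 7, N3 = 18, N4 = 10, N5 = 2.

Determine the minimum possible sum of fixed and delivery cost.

Open {F-α, F-β, F-γ}: assign each demand point to its cheapest open site.
  N1→F-γ 20×6=120, N2→F-γ 7×5=35, N3→F-β 18×3=54, N4→F-α 10×3=30, N5→F-γ 2×7=14
  delivery cost 253, fixed 17 → total 270.
Compare {F-α, F-β, F-δ}: delivery cost 257 + fixed 22 = 279.
Compare {F-α, F-β, F-γ, F-δ}: delivery cost 253 + fixed 26 = 279.
Compare {F-α, F-β, F-γ, F-ε}: delivery cost 253 + fixed 26 = 279.
All other subsets cost ≥ 279. Minimum total cost: 270.

270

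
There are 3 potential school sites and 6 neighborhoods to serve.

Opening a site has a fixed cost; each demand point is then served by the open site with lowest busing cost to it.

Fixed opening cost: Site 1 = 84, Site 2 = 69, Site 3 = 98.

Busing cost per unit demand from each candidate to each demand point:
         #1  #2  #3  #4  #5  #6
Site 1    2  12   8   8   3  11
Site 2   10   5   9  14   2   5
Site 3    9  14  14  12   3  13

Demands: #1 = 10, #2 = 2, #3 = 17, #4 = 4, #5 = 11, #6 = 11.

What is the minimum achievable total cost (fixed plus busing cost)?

Open {Site 1, Site 2}: assign each demand point to its cheapest open site.
  #1→Site 1 10×2=20, #2→Site 2 2×5=10, #3→Site 1 17×8=136, #4→Site 1 4×8=32, #5→Site 2 11×2=22, #6→Site 2 11×5=55
  busing cost 275, fixed 153 → total 428.
Compare {Site 1}: busing cost 366 + fixed 84 = 450.
Compare {Site 2}: busing cost 396 + fixed 69 = 465.
Compare {Site 1, Site 2, Site 3}: busing cost 275 + fixed 251 = 526.
All other subsets cost ≥ 450. Minimum total cost: 428.

428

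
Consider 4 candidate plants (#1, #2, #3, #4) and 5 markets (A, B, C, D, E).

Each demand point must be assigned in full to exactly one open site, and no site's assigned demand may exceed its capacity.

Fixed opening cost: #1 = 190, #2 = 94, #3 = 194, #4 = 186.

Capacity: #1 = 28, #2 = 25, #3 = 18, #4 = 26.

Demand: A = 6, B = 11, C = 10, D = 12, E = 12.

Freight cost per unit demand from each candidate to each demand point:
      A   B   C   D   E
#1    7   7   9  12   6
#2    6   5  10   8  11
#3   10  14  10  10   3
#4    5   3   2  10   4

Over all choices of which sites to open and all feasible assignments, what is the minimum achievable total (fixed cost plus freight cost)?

639

Open {#1, #2}; cheapest assignment that respects the capacities:
  #1 (cap 28, load 28): A, C, E — cost 6×7 + 10×9 + 12×6 = 204
  #2 (cap 25, load 23): B, D — cost 11×5 + 12×8 = 151
  Shipping 355, fixed 284 → total 639.
  Any other capacity-feasible assignment to {#1, #2} ships for at least 355.
Compare {#2, #3, #4}: its best feasible assignment gives total 695.
Compare {#1, #2, #4}: its best feasible assignment gives total 727.
Every other set of open sites that can feasibly serve all demand totals ≥ 695 even under its best assignment. Minimum: 639.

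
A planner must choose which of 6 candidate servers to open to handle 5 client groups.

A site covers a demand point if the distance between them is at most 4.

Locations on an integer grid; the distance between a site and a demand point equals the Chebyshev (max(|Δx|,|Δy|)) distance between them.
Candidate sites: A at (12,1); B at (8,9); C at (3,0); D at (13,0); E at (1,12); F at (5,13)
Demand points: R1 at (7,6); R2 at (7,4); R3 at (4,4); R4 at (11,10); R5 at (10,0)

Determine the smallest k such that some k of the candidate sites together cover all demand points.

Coverage sets (demand points within 4 of each site):
  A: {R5}
  B: {R1, R4}
  C: {R2, R3}
  D: {R5}
  E: {}
  F: {}
No 2 sites suffice: every size-2 union leaves at least one demand point uncovered.
But {A, B, C} covers everything, so the minimum is 3.

3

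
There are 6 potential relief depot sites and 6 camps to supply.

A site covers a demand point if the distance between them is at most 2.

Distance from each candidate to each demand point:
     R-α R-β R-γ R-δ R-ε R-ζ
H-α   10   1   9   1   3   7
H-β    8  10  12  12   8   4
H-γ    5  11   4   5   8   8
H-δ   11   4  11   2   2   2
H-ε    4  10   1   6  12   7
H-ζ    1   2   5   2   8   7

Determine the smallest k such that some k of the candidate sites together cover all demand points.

Coverage sets (demand points within 2 of each site):
  H-α: {R-β, R-δ}
  H-β: {}
  H-γ: {}
  H-δ: {R-δ, R-ε, R-ζ}
  H-ε: {R-γ}
  H-ζ: {R-α, R-β, R-δ}
No 2 sites suffice: every size-2 union leaves at least one demand point uncovered.
But {H-δ, H-ε, H-ζ} covers everything, so the minimum is 3.

3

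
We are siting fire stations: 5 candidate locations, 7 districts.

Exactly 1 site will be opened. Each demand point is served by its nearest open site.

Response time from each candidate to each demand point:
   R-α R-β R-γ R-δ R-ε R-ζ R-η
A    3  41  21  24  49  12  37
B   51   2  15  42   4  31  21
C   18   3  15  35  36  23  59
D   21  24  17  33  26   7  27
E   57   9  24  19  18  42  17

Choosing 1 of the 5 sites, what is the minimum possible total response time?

155

Open {D}.
  R-α→D 21, R-β→D 24, R-γ→D 17, R-δ→D 33, R-ε→D 26, R-ζ→D 7, R-η→D 27  ⇒ total 155.
Compare {B}: total 166.
Compare {E}: total 186.
No size-1 selection does better; minimum is 155.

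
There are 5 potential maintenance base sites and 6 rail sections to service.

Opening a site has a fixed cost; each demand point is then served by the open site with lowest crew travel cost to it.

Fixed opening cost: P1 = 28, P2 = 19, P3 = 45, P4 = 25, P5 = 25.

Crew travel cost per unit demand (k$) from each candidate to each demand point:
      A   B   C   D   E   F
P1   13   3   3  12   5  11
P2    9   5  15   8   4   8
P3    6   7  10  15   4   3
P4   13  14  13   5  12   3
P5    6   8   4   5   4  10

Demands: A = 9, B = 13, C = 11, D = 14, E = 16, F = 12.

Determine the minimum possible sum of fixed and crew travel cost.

Open {P1, P4, P5}: assign each demand point to its cheapest open site.
  A→P5 9×6=54, B→P1 13×3=39, C→P1 11×3=33, D→P4 14×5=70, E→P5 16×4=64, F→P4 12×3=36
  crew travel cost 296, fixed 78 → total 374.
Compare {P1, P2, P4, P5}: crew travel cost 296 + fixed 97 = 393.
Compare {P1, P3, P4}: crew travel cost 296 + fixed 98 = 394.
Compare {P1, P3, P5}: crew travel cost 296 + fixed 98 = 394.
All other subsets cost ≥ 393. Minimum total cost: 374.

374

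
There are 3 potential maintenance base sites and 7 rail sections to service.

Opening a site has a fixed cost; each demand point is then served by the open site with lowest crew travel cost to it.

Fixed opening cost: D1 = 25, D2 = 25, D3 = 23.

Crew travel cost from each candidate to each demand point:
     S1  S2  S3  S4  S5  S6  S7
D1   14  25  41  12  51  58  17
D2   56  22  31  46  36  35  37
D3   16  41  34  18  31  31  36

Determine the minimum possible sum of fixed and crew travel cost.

Open {D1, D3}: assign each demand point to its cheapest open site.
  S1→D1 14, S2→D1 25, S3→D3 34, S4→D1 12, S5→D3 31, S6→D3 31, S7→D1 17
  crew travel cost 164, fixed 48 → total 212.
Compare {D1, D2}: crew travel cost 167 + fixed 50 = 217.
Compare {D3}: crew travel cost 207 + fixed 23 = 230.
Compare {D1, D2, D3}: crew travel cost 158 + fixed 73 = 231.
All other subsets cost ≥ 217. Minimum total cost: 212.

212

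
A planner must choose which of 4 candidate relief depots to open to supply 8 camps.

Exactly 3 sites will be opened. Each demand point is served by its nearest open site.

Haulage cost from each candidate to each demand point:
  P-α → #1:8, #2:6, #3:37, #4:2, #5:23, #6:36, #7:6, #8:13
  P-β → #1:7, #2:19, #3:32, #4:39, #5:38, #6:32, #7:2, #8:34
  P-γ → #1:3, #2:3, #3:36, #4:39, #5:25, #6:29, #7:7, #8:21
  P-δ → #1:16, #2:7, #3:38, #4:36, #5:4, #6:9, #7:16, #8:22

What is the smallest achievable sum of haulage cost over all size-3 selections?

75

Open {P-α, P-β, P-δ}.
  #1→P-β 7, #2→P-α 6, #3→P-β 32, #4→P-α 2, #5→P-δ 4, #6→P-δ 9, #7→P-β 2, #8→P-α 13  ⇒ total 75.
Compare {P-α, P-γ, P-δ}: total 76.
Compare {P-α, P-β, P-γ}: total 107.
No size-3 selection does better; minimum is 75.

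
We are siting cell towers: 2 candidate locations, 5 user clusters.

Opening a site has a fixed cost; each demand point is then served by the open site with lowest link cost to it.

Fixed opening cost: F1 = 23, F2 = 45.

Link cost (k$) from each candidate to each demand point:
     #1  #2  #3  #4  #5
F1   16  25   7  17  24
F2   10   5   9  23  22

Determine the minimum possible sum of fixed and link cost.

Open {F1}: assign each demand point to its cheapest open site.
  #1→F1 16, #2→F1 25, #3→F1 7, #4→F1 17, #5→F1 24
  link cost 89, fixed 23 → total 112.
Compare {F2}: link cost 69 + fixed 45 = 114.
Compare {F1, F2}: link cost 61 + fixed 68 = 129.

112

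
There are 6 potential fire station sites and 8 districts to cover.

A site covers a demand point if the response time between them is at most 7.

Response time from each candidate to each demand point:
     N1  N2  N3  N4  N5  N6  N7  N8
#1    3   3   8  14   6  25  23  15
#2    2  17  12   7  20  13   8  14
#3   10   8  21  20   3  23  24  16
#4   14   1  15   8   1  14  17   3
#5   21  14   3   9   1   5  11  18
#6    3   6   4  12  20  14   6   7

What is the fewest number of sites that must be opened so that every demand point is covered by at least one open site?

Coverage sets (demand points within 7 of each site):
  #1: {N1, N2, N5}
  #2: {N1, N4}
  #3: {N5}
  #4: {N2, N5, N8}
  #5: {N3, N5, N6}
  #6: {N1, N2, N3, N7, N8}
No 2 sites suffice: every size-2 union leaves at least one demand point uncovered.
But {#2, #5, #6} covers everything, so the minimum is 3.

3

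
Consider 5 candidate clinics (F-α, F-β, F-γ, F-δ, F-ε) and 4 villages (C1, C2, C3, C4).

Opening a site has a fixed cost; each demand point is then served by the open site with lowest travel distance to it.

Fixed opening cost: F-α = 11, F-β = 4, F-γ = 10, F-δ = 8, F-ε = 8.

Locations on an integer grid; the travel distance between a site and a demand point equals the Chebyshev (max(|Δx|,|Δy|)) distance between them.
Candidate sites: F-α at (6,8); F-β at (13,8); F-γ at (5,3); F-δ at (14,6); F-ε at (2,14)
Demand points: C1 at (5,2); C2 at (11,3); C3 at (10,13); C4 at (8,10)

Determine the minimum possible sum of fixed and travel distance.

27

Open {F-β}: assign each demand point to its cheapest open site.
  C1→F-β 8, C2→F-β 5, C3→F-β 5, C4→F-β 5
  travel distance 23, fixed 4 → total 27.
Compare {F-α}: travel distance 18 + fixed 11 = 29.
Compare {F-β, F-γ}: travel distance 16 + fixed 14 = 30.
Compare {F-δ}: travel distance 25 + fixed 8 = 33.
All other subsets cost ≥ 29. Minimum total cost: 27.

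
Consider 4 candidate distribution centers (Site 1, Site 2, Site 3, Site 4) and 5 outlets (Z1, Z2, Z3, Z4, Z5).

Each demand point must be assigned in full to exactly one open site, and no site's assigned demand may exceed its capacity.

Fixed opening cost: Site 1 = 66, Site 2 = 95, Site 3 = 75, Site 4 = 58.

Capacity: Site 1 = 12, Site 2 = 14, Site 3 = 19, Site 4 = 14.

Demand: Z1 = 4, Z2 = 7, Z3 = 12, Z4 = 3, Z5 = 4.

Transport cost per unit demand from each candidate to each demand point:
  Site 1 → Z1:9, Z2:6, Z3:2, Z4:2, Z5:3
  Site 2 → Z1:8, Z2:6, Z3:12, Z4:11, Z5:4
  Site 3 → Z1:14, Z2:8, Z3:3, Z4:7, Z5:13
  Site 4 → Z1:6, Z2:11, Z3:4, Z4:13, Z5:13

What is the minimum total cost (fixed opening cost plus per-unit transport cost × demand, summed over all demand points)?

287

Open {Site 1, Site 3}; cheapest assignment that respects the capacities:
  Site 1 (cap 12, load 11): Z1, Z4, Z5 — cost 4×9 + 3×2 + 4×3 = 54
  Site 3 (cap 19, load 19): Z2, Z3 — cost 7×8 + 12×3 = 92
  Shipping 146, fixed 141 → total 287.
  Any other capacity-feasible assignment to {Site 1, Site 3} ships for at least 146.
Compare {Site 1, Site 3, Site 4}: its best feasible assignment gives total 333.
Compare {Site 3, Site 4}: its best feasible assignment gives total 340.
Every other set of open sites that can feasibly serve all demand totals ≥ 333 even under its best assignment. Minimum: 287.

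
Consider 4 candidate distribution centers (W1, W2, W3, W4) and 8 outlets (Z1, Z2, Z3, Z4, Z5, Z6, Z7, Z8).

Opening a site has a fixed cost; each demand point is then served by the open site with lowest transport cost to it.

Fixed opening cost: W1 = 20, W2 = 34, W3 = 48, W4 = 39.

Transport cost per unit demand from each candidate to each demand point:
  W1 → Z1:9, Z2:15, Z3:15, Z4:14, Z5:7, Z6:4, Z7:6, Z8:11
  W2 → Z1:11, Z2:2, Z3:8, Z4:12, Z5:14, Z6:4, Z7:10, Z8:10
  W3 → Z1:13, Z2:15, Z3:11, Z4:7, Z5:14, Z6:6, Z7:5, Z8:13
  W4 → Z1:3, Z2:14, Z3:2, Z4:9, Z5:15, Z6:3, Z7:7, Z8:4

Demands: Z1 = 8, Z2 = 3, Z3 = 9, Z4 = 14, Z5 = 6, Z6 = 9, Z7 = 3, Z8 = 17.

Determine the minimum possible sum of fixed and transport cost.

422

Open {W1, W2, W4}: assign each demand point to its cheapest open site.
  Z1→W4 8×3=24, Z2→W2 3×2=6, Z3→W4 9×2=18, Z4→W4 14×9=126, Z5→W1 6×7=42, Z6→W4 9×3=27, Z7→W1 3×6=18, Z8→W4 17×4=68
  transport cost 329, fixed 93 → total 422.
Compare {W1, W4}: transport cost 365 + fixed 59 = 424.
Compare {W1, W2, W3, W4}: transport cost 298 + fixed 141 = 439.
Compare {W1, W3, W4}: transport cost 334 + fixed 107 = 441.
All other subsets cost ≥ 424. Minimum total cost: 422.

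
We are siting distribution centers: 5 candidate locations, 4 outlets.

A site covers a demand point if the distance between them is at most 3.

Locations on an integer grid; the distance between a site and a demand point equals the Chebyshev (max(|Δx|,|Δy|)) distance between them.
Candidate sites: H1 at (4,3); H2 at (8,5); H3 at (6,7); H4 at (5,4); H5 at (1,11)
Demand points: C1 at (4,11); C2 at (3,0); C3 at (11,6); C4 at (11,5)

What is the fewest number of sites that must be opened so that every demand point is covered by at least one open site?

Coverage sets (demand points within 3 of each site):
  H1: {C2}
  H2: {C3, C4}
  H3: {}
  H4: {}
  H5: {C1}
No 2 sites suffice: every size-2 union leaves at least one demand point uncovered.
But {H1, H2, H5} covers everything, so the minimum is 3.

3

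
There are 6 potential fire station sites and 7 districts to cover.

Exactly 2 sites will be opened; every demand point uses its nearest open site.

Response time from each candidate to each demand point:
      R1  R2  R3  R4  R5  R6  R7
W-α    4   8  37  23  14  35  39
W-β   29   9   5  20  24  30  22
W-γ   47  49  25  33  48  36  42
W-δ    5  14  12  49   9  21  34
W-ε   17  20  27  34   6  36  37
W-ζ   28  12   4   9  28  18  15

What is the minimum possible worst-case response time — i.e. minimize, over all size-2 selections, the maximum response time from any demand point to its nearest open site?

18

Open {W-α, W-ζ}.
  Farthest demand point is R6 at response time 18 (to W-ζ); all others are ≤ 18.
With {W-δ, W-ζ} the worst case is 18.
With {W-ε, W-ζ} the worst case is 18.
No size-2 selection achieves below 18.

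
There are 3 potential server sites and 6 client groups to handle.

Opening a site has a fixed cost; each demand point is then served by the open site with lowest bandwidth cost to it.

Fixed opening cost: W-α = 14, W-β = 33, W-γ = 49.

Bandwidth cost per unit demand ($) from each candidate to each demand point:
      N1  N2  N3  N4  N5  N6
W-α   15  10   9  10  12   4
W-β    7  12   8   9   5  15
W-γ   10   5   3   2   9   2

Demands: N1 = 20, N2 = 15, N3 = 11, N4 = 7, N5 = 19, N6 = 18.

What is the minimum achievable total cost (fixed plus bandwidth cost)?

475

Open {W-β, W-γ}: assign each demand point to its cheapest open site.
  N1→W-β 20×7=140, N2→W-γ 15×5=75, N3→W-γ 11×3=33, N4→W-γ 7×2=14, N5→W-β 19×5=95, N6→W-γ 18×2=36
  bandwidth cost 393, fixed 82 → total 475.
Compare {W-α, W-β, W-γ}: bandwidth cost 393 + fixed 96 = 489.
Compare {W-γ}: bandwidth cost 529 + fixed 49 = 578.
Compare {W-α, W-γ}: bandwidth cost 529 + fixed 63 = 592.
All other subsets cost ≥ 489. Minimum total cost: 475.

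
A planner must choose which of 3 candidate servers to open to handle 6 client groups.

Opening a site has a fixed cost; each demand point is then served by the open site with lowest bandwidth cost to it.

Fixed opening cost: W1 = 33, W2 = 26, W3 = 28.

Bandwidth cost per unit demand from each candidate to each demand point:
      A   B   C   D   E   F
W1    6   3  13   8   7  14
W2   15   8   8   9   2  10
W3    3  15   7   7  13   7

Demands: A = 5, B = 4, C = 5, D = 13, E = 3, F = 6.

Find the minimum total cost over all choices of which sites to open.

Open {W2, W3}: assign each demand point to its cheapest open site.
  A→W3 5×3=15, B→W2 4×8=32, C→W3 5×7=35, D→W3 13×7=91, E→W2 3×2=6, F→W3 6×7=42
  bandwidth cost 221, fixed 54 → total 275.
Compare {W1, W3}: bandwidth cost 216 + fixed 61 = 277.
Compare {W1, W2, W3}: bandwidth cost 201 + fixed 87 = 288.
Compare {W3}: bandwidth cost 282 + fixed 28 = 310.
All other subsets cost ≥ 277. Minimum total cost: 275.

275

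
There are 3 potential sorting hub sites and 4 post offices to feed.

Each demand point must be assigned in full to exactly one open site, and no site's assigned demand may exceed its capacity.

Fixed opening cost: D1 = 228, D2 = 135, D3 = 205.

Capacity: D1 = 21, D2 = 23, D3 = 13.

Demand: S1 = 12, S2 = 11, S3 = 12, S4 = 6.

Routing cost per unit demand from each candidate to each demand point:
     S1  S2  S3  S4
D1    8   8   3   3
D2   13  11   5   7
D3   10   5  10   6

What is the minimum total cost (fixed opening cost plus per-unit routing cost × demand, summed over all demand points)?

Open {D1, D2}; cheapest assignment that respects the capacities:
  D1 (cap 21, load 18): S1, S4 — cost 12×8 + 6×3 = 114
  D2 (cap 23, load 23): S2, S3 — cost 11×11 + 12×5 = 181
  Shipping 295, fixed 363 → total 658.
  Any other capacity-feasible assignment to {D1, D2} ships for at least 295.
Compare {D1, D2, D3}: its best feasible assignment gives total 797.
Every other set of open sites that can feasibly serve all demand totals ≥ 797 even under its best assignment. Minimum: 658.

658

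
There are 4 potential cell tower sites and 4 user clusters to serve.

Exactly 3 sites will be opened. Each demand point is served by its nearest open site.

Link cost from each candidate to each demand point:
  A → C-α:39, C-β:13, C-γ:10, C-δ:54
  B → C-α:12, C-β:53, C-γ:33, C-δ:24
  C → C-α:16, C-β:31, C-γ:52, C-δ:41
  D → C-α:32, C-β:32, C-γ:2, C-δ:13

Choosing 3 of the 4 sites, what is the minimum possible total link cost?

40

Open {A, B, D}.
  C-α→B 12, C-β→A 13, C-γ→D 2, C-δ→D 13  ⇒ total 40.
Compare {A, C, D}: total 44.
Compare {B, C, D}: total 58.
No size-3 selection does better; minimum is 40.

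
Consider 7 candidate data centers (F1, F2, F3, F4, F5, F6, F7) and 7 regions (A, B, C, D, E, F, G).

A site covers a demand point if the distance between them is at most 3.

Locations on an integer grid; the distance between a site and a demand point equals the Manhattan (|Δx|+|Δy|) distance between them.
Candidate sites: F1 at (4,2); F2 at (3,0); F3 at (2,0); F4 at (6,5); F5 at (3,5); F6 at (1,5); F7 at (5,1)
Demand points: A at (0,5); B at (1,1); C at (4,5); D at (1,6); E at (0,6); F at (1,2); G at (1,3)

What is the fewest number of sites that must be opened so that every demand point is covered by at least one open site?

Coverage sets (demand points within 3 of each site):
  F1: {C, F}
  F2: {B}
  F3: {B, F}
  F4: {C}
  F5: {A, C, D}
  F6: {A, C, D, E, F, G}
  F7: {}
No single site covers all 7 demand points.
But {F2, F6} covers everything, so the minimum is 2.

2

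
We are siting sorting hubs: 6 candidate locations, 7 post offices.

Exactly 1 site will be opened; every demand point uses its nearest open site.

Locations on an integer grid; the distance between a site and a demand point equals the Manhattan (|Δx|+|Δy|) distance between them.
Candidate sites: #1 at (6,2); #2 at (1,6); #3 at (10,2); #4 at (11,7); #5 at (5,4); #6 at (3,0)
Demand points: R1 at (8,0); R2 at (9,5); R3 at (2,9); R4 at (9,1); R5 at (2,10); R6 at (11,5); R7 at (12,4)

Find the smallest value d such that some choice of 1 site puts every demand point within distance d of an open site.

9

Open {#5}.
  Farthest demand point is R5 at distance 9 (to #5); all others are ≤ 9.
With {#1} the worst case is 12.
With {#4} the worst case is 12.
No size-1 selection achieves below 9.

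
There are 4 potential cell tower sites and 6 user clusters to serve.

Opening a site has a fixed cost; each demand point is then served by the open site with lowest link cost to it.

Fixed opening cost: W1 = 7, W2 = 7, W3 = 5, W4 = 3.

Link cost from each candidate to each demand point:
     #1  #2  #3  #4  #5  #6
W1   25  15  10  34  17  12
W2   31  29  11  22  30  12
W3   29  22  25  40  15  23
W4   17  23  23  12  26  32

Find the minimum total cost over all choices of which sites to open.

Open {W1, W4}: assign each demand point to its cheapest open site.
  #1→W4 17, #2→W1 15, #3→W1 10, #4→W4 12, #5→W1 17, #6→W1 12
  link cost 83, fixed 10 → total 93.
Compare {W1, W3, W4}: link cost 81 + fixed 15 = 96.
Compare {W1, W2, W4}: link cost 83 + fixed 17 = 100.
Compare {W1, W2, W3, W4}: link cost 81 + fixed 22 = 103.
All other subsets cost ≥ 96. Minimum total cost: 93.

93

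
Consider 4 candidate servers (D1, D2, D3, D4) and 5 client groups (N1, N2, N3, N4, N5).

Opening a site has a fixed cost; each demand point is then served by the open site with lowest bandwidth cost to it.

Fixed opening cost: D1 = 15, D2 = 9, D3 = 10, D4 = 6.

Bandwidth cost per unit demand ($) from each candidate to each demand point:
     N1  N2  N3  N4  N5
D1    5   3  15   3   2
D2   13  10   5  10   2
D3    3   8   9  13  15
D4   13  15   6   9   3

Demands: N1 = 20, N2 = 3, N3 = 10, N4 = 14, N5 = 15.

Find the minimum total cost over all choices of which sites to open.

Open {D1, D2, D3}: assign each demand point to its cheapest open site.
  N1→D3 20×3=60, N2→D1 3×3=9, N3→D2 10×5=50, N4→D1 14×3=42, N5→D1 15×2=30
  bandwidth cost 191, fixed 34 → total 225.
Compare {D1, D2, D3, D4}: bandwidth cost 191 + fixed 40 = 231.
Compare {D1, D3, D4}: bandwidth cost 201 + fixed 31 = 232.
Compare {D1, D2}: bandwidth cost 231 + fixed 24 = 255.
All other subsets cost ≥ 231. Minimum total cost: 225.

225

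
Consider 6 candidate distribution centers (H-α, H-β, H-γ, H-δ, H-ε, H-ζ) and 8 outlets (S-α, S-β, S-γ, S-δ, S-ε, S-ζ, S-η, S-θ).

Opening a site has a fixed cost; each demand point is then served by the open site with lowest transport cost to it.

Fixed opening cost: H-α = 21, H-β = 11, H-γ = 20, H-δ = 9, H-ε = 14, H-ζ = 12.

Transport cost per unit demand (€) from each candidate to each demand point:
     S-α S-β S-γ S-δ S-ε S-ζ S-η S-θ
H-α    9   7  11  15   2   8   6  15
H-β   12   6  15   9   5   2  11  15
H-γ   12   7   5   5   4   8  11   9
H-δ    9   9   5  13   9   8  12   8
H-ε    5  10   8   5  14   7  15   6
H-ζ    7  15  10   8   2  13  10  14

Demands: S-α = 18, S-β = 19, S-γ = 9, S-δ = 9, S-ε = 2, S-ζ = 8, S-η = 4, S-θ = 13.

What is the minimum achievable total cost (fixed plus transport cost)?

471

Open {H-α, H-β, H-δ, H-ε}: assign each demand point to its cheapest open site.
  S-α→H-ε 18×5=90, S-β→H-β 19×6=114, S-γ→H-δ 9×5=45, S-δ→H-ε 9×5=45, S-ε→H-α 2×2=4, S-ζ→H-β 8×2=16, S-η→H-α 4×6=24, S-θ→H-ε 13×6=78
  transport cost 416, fixed 55 → total 471.
Compare {H-β, H-δ, H-ε}: transport cost 442 + fixed 34 = 476.
Compare {H-β, H-δ, H-ε, H-ζ}: transport cost 432 + fixed 46 = 478.
Compare {H-α, H-β, H-γ, H-ε}: transport cost 416 + fixed 66 = 482.
All other subsets cost ≥ 476. Minimum total cost: 471.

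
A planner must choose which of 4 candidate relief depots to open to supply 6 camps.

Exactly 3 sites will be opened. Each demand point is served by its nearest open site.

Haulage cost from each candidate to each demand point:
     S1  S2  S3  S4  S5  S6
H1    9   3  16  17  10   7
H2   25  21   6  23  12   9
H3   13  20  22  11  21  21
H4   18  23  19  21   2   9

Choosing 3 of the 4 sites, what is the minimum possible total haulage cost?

Open {H1, H2, H4}.
  S1→H1 9, S2→H1 3, S3→H2 6, S4→H1 17, S5→H4 2, S6→H1 7  ⇒ total 44.
Compare {H1, H2, H3}: total 46.
Compare {H1, H3, H4}: total 48.
No size-3 selection does better; minimum is 44.

44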